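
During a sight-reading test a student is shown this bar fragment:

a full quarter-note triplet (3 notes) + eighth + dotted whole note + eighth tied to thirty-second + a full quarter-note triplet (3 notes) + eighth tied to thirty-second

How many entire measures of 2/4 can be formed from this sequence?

One bar of 2/4 = 16 thirty-second notes.
Each duration in thirty-second notes: a full quarter-note triplet (3 notes) (three triplet quarters span one half) = 16; eighth = 4; dotted whole note = 48; eighth tied to thirty-second (eighth + thirty-second) = 5; a full quarter-note triplet (3 notes) (three triplet quarters span one half) = 16; eighth tied to thirty-second (eighth + thirty-second) = 5.
Altogether 16 + 4 + 48 + 5 + 16 + 5 = 94.
94 ÷ 16 = 5 complete bars with 14 left over.

5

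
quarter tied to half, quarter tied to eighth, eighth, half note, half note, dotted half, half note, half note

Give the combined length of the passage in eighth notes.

Each duration in eighth notes: quarter tied to half (quarter + half) = 6; quarter tied to eighth (quarter + eighth) = 3; eighth = 1; half note = 4; half note = 4; dotted half = 6; half note = 4; half note = 4.
Total: 6 + 3 + 1 + 4 + 4 + 6 + 4 + 4 = 32 eighth notes.

32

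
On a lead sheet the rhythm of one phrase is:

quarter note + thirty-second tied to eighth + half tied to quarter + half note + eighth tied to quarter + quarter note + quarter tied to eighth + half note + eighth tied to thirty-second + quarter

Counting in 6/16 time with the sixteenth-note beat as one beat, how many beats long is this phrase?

One sixteenth-note beat = 2 thirty-second notes.
Working in thirty-second notes: quarter note = 8; thirty-second tied to eighth (thirty-second + eighth) = 5; half tied to quarter (half + quarter) = 24; half note = 16; eighth tied to quarter (eighth + quarter) = 12; quarter note = 8; quarter tied to eighth (quarter + eighth) = 12; half note = 16; eighth tied to thirty-second (eighth + thirty-second) = 5; quarter = 8.
Altogether 8 + 5 + 24 + 16 + 12 + 8 + 12 + 16 + 5 + 8 = 114.
114 ÷ 2 = 57 beats.

57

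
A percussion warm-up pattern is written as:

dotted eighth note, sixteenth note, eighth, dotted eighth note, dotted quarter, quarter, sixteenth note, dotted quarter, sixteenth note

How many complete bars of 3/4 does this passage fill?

2

One bar of 3/4 = 12 sixteenth notes.
Each duration in sixteenth notes: dotted eighth note = 3; sixteenth note = 1; eighth = 2; dotted eighth note = 3; dotted quarter = 6; quarter = 4; sixteenth note = 1; dotted quarter = 6; sixteenth note = 1.
Adding: 3 + 1 + 2 + 3 + 6 + 4 + 1 + 6 + 1 = 27.
27 ÷ 12 = 2 complete bars with 3 left over.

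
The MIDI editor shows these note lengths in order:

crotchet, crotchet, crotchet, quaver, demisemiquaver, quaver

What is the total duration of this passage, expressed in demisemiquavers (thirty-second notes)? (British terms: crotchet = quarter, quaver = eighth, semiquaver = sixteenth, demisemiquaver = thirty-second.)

33

Each duration in thirty-second notes: crotchet = 8; crotchet = 8; crotchet = 8; quaver = 4; demisemiquaver = 1; quaver = 4.
Altogether 8 + 8 + 8 + 4 + 1 + 4 = 33 thirty-second notes.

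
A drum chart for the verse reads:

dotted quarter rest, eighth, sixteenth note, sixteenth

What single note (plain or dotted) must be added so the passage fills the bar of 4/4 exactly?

The bar of 4/4 = 16 sixteenth notes.
In sixteenth notes: dotted quarter rest = 6; eighth = 2; sixteenth note = 1; sixteenth = 1.
Sum: 6 + 2 + 1 + 1 = 10.
Remaining: 16 − 10 = 6 sixteenth notes, which is a dotted quarter note.

dotted quarter note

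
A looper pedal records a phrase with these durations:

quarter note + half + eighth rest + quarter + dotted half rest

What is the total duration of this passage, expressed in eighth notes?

Each duration in eighth notes: quarter note = 2; half = 4; eighth rest = 1; quarter = 2; dotted half rest = 6.
Adding: 2 + 4 + 1 + 2 + 6 = 15 eighth notes.

15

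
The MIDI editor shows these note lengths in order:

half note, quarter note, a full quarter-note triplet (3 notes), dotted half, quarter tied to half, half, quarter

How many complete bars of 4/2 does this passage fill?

1

One bar of 4/2 = 8 quarter notes.
In quarter notes: half note = 2; quarter note = 1; a full quarter-note triplet (3 notes) (three triplet quarters span one half) = 2; dotted half = 3; quarter tied to half (quarter + half) = 3; half = 2; quarter = 1.
Altogether 2 + 1 + 2 + 3 + 3 + 2 + 1 = 14.
14 ÷ 8 = 1 complete bar with 6 left over.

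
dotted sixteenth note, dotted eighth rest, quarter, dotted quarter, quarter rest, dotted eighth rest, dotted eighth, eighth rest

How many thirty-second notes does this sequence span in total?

53

Express everything in thirty-second notes: dotted sixteenth note = 3; dotted eighth rest = 6; quarter = 8; dotted quarter = 12; quarter rest = 8; dotted eighth rest = 6; dotted eighth = 6; eighth rest = 4.
Total: 3 + 6 + 8 + 12 + 8 + 6 + 6 + 4 = 53 thirty-second notes.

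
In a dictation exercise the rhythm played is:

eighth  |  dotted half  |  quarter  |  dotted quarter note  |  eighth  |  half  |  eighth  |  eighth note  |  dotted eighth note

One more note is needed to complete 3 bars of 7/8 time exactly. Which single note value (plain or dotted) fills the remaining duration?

3 bars of 7/8 = 42 sixteenth notes.
Each duration in sixteenth notes: eighth = 2; dotted half = 12; quarter = 4; dotted quarter note = 6; eighth = 2; half = 8; eighth = 2; eighth note = 2; dotted eighth note = 3.
Adding: 2 + 12 + 4 + 6 + 2 + 8 + 2 + 2 + 3 = 41.
Remaining: 42 − 41 = 1 sixteenth note, which is a sixteenth note.

sixteenth note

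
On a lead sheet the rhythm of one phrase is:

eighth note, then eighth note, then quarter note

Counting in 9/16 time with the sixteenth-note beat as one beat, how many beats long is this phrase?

8

One sixteenth-note beat = 2 thirty-second notes.
In thirty-second notes: eighth note = 4; eighth note = 4; quarter note = 8.
Adding: 4 + 4 + 8 = 16.
16 ÷ 2 = 8 beats.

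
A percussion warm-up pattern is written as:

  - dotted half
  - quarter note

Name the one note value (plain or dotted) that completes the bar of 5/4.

The bar of 5/4 = 5 quarter notes.
Express everything in quarter notes: dotted half = 3; quarter note = 1.
Adding: 3 + 1 = 4.
Remaining: 5 − 4 = 1 quarter note, which is a quarter note.

quarter note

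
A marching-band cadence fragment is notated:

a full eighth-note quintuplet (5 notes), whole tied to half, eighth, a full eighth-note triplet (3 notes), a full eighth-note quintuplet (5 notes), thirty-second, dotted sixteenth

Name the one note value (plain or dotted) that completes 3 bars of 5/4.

3 bars of 5/4 = 120 thirty-second notes.
Working in thirty-second notes: a full eighth-note quintuplet (5 notes) (five quintuplet eighths span one half) = 16; whole tied to half (whole + half) = 48; eighth = 4; a full eighth-note triplet (3 notes) (three triplet eighths span one quarter) = 8; a full eighth-note quintuplet (5 notes) (five quintuplet eighths span one half) = 16; thirty-second = 1; dotted sixteenth = 3.
Adding: 16 + 48 + 4 + 8 + 16 + 1 + 3 = 96.
Remaining: 120 − 96 = 24 thirty-second notes, which is a dotted half note.

dotted half note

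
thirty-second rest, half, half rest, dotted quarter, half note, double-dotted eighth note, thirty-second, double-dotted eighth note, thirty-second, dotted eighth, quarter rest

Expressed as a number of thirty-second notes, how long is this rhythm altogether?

91

Each duration in thirty-second notes: thirty-second rest = 1; half = 16; half rest = 16; dotted quarter = 12; half note = 16; double-dotted eighth note = 7; thirty-second = 1; double-dotted eighth note = 7; thirty-second = 1; dotted eighth = 6; quarter rest = 8.
Altogether 1 + 16 + 16 + 12 + 16 + 7 + 1 + 7 + 1 + 6 + 8 = 91 thirty-second notes.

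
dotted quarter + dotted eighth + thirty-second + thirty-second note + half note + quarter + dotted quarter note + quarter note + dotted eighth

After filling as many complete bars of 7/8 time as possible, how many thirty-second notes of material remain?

One bar of 7/8 = 28 thirty-second notes.
In thirty-second notes: dotted quarter = 12; dotted eighth = 6; thirty-second = 1; thirty-second note = 1; half note = 16; quarter = 8; dotted quarter note = 12; quarter note = 8; dotted eighth = 6.
Altogether 12 + 6 + 1 + 1 + 16 + 8 + 12 + 8 + 6 = 70.
70 ÷ 28 = 2 complete bars with 14 thirty-second notes remaining.

14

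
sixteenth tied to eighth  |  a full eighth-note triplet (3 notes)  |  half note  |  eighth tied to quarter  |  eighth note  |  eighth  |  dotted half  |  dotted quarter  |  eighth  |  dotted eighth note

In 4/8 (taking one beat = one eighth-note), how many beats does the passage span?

24

One eighth-note beat = 2 sixteenth notes.
Convert each value to sixteenth notes: sixteenth tied to eighth (sixteenth + eighth) = 3; a full eighth-note triplet (3 notes) (three triplet eighths span one quarter) = 4; half note = 8; eighth tied to quarter (eighth + quarter) = 6; eighth note = 2; eighth = 2; dotted half = 12; dotted quarter = 6; eighth = 2; dotted eighth note = 3.
Altogether 3 + 4 + 8 + 6 + 2 + 2 + 12 + 6 + 2 + 3 = 48.
48 ÷ 2 = 24 beats.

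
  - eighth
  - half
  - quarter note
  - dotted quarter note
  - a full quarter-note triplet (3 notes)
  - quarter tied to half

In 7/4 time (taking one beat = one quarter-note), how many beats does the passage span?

One quarter-note beat = 2 eighth notes.
Express everything in eighth notes: eighth = 1; half = 4; quarter note = 2; dotted quarter note = 3; a full quarter-note triplet (3 notes) (three triplet quarters span one half) = 4; quarter tied to half (quarter + half) = 6.
Adding: 1 + 4 + 2 + 3 + 4 + 6 = 20.
20 ÷ 2 = 10 beats.

10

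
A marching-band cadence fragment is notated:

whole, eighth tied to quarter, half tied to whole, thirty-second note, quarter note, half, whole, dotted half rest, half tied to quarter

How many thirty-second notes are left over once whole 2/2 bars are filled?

One bar of 2/2 = 32 thirty-second notes.
Express everything in thirty-second notes: whole = 32; eighth tied to quarter (eighth + quarter) = 12; half tied to whole (half + whole) = 48; thirty-second note = 1; quarter note = 8; half = 16; whole = 32; dotted half rest = 24; half tied to quarter (half + quarter) = 24.
Altogether 32 + 12 + 48 + 1 + 8 + 16 + 32 + 24 + 24 = 197.
197 ÷ 32 = 6 complete bars with 5 thirty-second notes remaining.

5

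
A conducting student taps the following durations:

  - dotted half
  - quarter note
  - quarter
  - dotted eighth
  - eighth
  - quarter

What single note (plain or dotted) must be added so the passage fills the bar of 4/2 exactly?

The bar of 4/2 = 32 sixteenth notes.
Working in sixteenth notes: dotted half = 12; quarter note = 4; quarter = 4; dotted eighth = 3; eighth = 2; quarter = 4.
Sum: 12 + 4 + 4 + 3 + 2 + 4 = 29.
Remaining: 32 − 29 = 3 sixteenth notes, which is a dotted eighth note.

dotted eighth note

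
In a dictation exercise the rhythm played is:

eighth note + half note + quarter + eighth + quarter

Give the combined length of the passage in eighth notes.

In eighth notes: eighth note = 1; half note = 4; quarter = 2; eighth = 1; quarter = 2.
Total: 1 + 4 + 2 + 1 + 2 = 10 eighth notes.

10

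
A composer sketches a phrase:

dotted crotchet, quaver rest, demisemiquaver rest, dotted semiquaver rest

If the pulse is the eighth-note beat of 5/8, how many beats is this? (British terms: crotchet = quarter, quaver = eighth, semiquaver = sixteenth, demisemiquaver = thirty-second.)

One eighth-note beat = 4 thirty-second notes.
Each duration in thirty-second notes: dotted crotchet = 12; quaver rest = 4; demisemiquaver rest = 1; dotted semiquaver rest = 3.
Adding: 12 + 4 + 1 + 3 = 20.
20 ÷ 4 = 5 beats.

5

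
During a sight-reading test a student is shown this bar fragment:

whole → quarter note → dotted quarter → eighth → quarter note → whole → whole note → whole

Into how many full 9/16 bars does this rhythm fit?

8

One bar of 9/16 = 9 sixteenth notes.
Working in sixteenth notes: whole = 16; quarter note = 4; dotted quarter = 6; eighth = 2; quarter note = 4; whole = 16; whole note = 16; whole = 16.
Sum: 16 + 4 + 6 + 2 + 4 + 16 + 16 + 16 = 80.
80 ÷ 9 = 8 complete bars with 8 left over.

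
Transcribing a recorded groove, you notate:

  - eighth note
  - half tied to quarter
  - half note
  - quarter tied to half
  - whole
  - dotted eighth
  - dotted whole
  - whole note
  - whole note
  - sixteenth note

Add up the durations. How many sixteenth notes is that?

110

Convert each value to sixteenth notes: eighth note = 2; half tied to quarter (half + quarter) = 12; half note = 8; quarter tied to half (quarter + half) = 12; whole = 16; dotted eighth = 3; dotted whole = 24; whole note = 16; whole note = 16; sixteenth note = 1.
Adding: 2 + 12 + 8 + 12 + 16 + 3 + 24 + 16 + 16 + 1 = 110 sixteenth notes.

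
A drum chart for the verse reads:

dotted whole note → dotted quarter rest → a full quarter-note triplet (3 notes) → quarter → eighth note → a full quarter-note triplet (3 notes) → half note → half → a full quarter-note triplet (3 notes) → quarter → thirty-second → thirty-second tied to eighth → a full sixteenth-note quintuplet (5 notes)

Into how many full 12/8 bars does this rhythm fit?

One bar of 12/8 = 48 thirty-second notes.
Express everything in thirty-second notes: dotted whole note = 48; dotted quarter rest = 12; a full quarter-note triplet (3 notes) (three triplet quarters span one half) = 16; quarter = 8; eighth note = 4; a full quarter-note triplet (3 notes) (three triplet quarters span one half) = 16; half note = 16; half = 16; a full quarter-note triplet (3 notes) (three triplet quarters span one half) = 16; quarter = 8; thirty-second = 1; thirty-second tied to eighth (thirty-second + eighth) = 5; a full sixteenth-note quintuplet (5 notes) (five quintuplet sixteenths span one quarter) = 8.
Altogether 48 + 12 + 16 + 8 + 4 + 16 + 16 + 16 + 16 + 8 + 1 + 5 + 8 = 174.
174 ÷ 48 = 3 complete bars with 30 left over.

3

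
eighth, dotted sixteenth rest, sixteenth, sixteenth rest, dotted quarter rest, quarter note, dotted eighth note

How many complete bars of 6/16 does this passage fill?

One bar of 6/16 = 12 thirty-second notes.
In thirty-second notes: eighth = 4; dotted sixteenth rest = 3; sixteenth = 2; sixteenth rest = 2; dotted quarter rest = 12; quarter note = 8; dotted eighth note = 6.
Adding: 4 + 3 + 2 + 2 + 12 + 8 + 6 = 37.
37 ÷ 12 = 3 complete bars with 1 left over.

3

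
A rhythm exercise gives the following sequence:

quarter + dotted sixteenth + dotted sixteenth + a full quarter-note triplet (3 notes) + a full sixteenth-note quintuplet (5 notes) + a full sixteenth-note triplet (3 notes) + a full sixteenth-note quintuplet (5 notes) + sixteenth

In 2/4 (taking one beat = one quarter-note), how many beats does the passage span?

One quarter-note beat = 8 thirty-second notes.
Convert each value to thirty-second notes: quarter = 8; dotted sixteenth = 3; dotted sixteenth = 3; a full quarter-note triplet (3 notes) (three triplet quarters span one half) = 16; a full sixteenth-note quintuplet (5 notes) (five quintuplet sixteenths span one quarter) = 8; a full sixteenth-note triplet (3 notes) (three triplet sixteenths span one eighth) = 4; a full sixteenth-note quintuplet (5 notes) (five quintuplet sixteenths span one quarter) = 8; sixteenth = 2.
Altogether 8 + 3 + 3 + 16 + 8 + 4 + 8 + 2 = 52.
52 ÷ 8 = 6.5 beats.

6.5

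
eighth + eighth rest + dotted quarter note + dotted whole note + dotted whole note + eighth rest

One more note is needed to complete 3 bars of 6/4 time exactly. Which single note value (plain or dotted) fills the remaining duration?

3 bars of 6/4 = 36 eighth notes.
In eighth notes: eighth = 1; eighth rest = 1; dotted quarter note = 3; dotted whole note = 12; dotted whole note = 12; eighth rest = 1.
Sum: 1 + 1 + 3 + 12 + 12 + 1 = 30.
Remaining: 36 − 30 = 6 eighth notes, which is a dotted half note.

dotted half note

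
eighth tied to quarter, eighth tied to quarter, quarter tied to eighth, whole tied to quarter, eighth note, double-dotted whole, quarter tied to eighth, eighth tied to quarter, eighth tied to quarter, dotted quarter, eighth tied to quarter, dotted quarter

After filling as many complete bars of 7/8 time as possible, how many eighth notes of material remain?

One bar of 7/8 = 7 eighth notes.
Convert each value to eighth notes: eighth tied to quarter (eighth + quarter) = 3; eighth tied to quarter (eighth + quarter) = 3; quarter tied to eighth (quarter + eighth) = 3; whole tied to quarter (whole + quarter) = 10; eighth note = 1; double-dotted whole = 14; quarter tied to eighth (quarter + eighth) = 3; eighth tied to quarter (eighth + quarter) = 3; eighth tied to quarter (eighth + quarter) = 3; dotted quarter = 3; eighth tied to quarter (eighth + quarter) = 3; dotted quarter = 3.
Sum: 3 + 3 + 3 + 10 + 1 + 14 + 3 + 3 + 3 + 3 + 3 + 3 = 52.
52 ÷ 7 = 7 complete bars with 3 eighth notes remaining.

3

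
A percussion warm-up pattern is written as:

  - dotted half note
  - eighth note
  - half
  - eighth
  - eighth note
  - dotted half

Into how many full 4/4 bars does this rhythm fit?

One bar of 4/4 = 8 eighth notes.
Express everything in eighth notes: dotted half note = 6; eighth note = 1; half = 4; eighth = 1; eighth note = 1; dotted half = 6.
Adding: 6 + 1 + 4 + 1 + 1 + 6 = 19.
19 ÷ 8 = 2 complete bars with 3 left over.

2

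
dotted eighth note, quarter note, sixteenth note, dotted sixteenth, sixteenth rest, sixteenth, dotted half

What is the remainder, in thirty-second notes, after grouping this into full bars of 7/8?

19

One bar of 7/8 = 28 thirty-second notes.
Express everything in thirty-second notes: dotted eighth note = 6; quarter note = 8; sixteenth note = 2; dotted sixteenth = 3; sixteenth rest = 2; sixteenth = 2; dotted half = 24.
Sum: 6 + 8 + 2 + 3 + 2 + 2 + 24 = 47.
47 ÷ 28 = 1 complete bar with 19 thirty-second notes remaining.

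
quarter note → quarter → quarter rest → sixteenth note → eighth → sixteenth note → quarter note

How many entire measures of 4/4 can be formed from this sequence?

One bar of 4/4 = 16 sixteenth notes.
Express everything in sixteenth notes: quarter note = 4; quarter = 4; quarter rest = 4; sixteenth note = 1; eighth = 2; sixteenth note = 1; quarter note = 4.
Adding: 4 + 4 + 4 + 1 + 2 + 1 + 4 = 20.
20 ÷ 16 = 1 complete bar with 4 left over.

1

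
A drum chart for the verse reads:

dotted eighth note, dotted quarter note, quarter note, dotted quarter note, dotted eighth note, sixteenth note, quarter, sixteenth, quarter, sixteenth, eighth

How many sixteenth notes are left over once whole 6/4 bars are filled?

11

One bar of 6/4 = 24 sixteenth notes.
Express everything in sixteenth notes: dotted eighth note = 3; dotted quarter note = 6; quarter note = 4; dotted quarter note = 6; dotted eighth note = 3; sixteenth note = 1; quarter = 4; sixteenth = 1; quarter = 4; sixteenth = 1; eighth = 2.
Adding: 3 + 6 + 4 + 6 + 3 + 1 + 4 + 1 + 4 + 1 + 2 = 35.
35 ÷ 24 = 1 complete bar with 11 sixteenth notes remaining.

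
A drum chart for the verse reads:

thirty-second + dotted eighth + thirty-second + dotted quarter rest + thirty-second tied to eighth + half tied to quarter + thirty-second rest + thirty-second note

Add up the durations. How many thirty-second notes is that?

Express everything in thirty-second notes: thirty-second = 1; dotted eighth = 6; thirty-second = 1; dotted quarter rest = 12; thirty-second tied to eighth (thirty-second + eighth) = 5; half tied to quarter (half + quarter) = 24; thirty-second rest = 1; thirty-second note = 1.
Sum: 1 + 6 + 1 + 12 + 5 + 24 + 1 + 1 = 51 thirty-second notes.

51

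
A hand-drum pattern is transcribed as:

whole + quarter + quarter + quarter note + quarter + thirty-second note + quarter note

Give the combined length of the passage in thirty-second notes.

73

Each duration in thirty-second notes: whole = 32; quarter = 8; quarter = 8; quarter note = 8; quarter = 8; thirty-second note = 1; quarter note = 8.
Total: 32 + 8 + 8 + 8 + 8 + 1 + 8 = 73 thirty-second notes.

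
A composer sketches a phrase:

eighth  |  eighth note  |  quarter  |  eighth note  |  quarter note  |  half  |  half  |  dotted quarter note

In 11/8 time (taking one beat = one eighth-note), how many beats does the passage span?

One eighth-note beat = 2 sixteenth notes.
Convert each value to sixteenth notes: eighth = 2; eighth note = 2; quarter = 4; eighth note = 2; quarter note = 4; half = 8; half = 8; dotted quarter note = 6.
Total: 2 + 2 + 4 + 2 + 4 + 8 + 8 + 6 = 36.
36 ÷ 2 = 18 beats.

18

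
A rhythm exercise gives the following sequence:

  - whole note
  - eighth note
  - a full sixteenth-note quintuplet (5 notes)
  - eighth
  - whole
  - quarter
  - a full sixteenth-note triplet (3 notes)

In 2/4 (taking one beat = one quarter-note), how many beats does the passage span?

11.5

One quarter-note beat = 2 eighth notes.
Each duration in eighth notes: whole note = 8; eighth note = 1; a full sixteenth-note quintuplet (5 notes) (five quintuplet sixteenths span one quarter) = 2; eighth = 1; whole = 8; quarter = 2; a full sixteenth-note triplet (3 notes) (three triplet sixteenths span one eighth) = 1.
Adding: 8 + 1 + 2 + 1 + 8 + 2 + 1 = 23.
23 ÷ 2 = 11.5 beats.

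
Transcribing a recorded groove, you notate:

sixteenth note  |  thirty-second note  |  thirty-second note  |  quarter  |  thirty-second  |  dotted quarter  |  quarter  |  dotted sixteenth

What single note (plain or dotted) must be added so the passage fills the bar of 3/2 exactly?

dotted quarter note

The bar of 3/2 = 48 thirty-second notes.
Express everything in thirty-second notes: sixteenth note = 2; thirty-second note = 1; thirty-second note = 1; quarter = 8; thirty-second = 1; dotted quarter = 12; quarter = 8; dotted sixteenth = 3.
Sum: 2 + 1 + 1 + 8 + 1 + 12 + 8 + 3 = 36.
Remaining: 48 − 36 = 12 thirty-second notes, which is a dotted quarter note.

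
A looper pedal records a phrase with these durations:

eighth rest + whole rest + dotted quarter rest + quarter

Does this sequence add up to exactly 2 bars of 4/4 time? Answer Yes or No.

No

One bar of 4/4 = 8 eighth notes, so 2 bars = 16.
Convert each value to eighth notes: eighth rest = 1; whole rest = 8; dotted quarter rest = 3; quarter = 2.
Altogether 1 + 8 + 3 + 2 = 14.
14 falls short of 16, so the answer is No.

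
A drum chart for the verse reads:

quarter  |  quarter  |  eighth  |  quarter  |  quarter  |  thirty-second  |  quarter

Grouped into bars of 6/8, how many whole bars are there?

One bar of 6/8 = 24 thirty-second notes.
In thirty-second notes: quarter = 8; quarter = 8; eighth = 4; quarter = 8; quarter = 8; thirty-second = 1; quarter = 8.
Altogether 8 + 8 + 4 + 8 + 8 + 1 + 8 = 45.
45 ÷ 24 = 1 complete bar with 21 left over.

1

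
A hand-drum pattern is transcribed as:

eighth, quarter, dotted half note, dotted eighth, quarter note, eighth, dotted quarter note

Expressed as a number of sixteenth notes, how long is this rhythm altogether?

33

In sixteenth notes: eighth = 2; quarter = 4; dotted half note = 12; dotted eighth = 3; quarter note = 4; eighth = 2; dotted quarter note = 6.
Sum: 2 + 4 + 12 + 3 + 4 + 2 + 6 = 33 sixteenth notes.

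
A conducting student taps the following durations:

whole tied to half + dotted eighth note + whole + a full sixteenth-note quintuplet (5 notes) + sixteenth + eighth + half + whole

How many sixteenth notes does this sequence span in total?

In sixteenth notes: whole tied to half (whole + half) = 24; dotted eighth note = 3; whole = 16; a full sixteenth-note quintuplet (5 notes) (five quintuplet sixteenths span one quarter) = 4; sixteenth = 1; eighth = 2; half = 8; whole = 16.
Altogether 24 + 3 + 16 + 4 + 1 + 2 + 8 + 16 = 74 sixteenth notes.

74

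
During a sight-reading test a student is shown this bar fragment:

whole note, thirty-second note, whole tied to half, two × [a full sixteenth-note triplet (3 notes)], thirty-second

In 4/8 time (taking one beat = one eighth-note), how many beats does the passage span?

22.5

One eighth-note beat = 4 thirty-second notes.
Convert each value to thirty-second notes: whole note = 32; thirty-second note = 1; whole tied to half (whole + half) = 48; a full sixteenth-note triplet (3 notes) (three triplet sixteenths span one eighth) = 4; a full sixteenth-note triplet (3 notes) (three triplet sixteenths span one eighth) = 4; thirty-second = 1.
Altogether 32 + 1 + 48 + 4 + 4 + 1 = 90.
90 ÷ 4 = 22.5 beats.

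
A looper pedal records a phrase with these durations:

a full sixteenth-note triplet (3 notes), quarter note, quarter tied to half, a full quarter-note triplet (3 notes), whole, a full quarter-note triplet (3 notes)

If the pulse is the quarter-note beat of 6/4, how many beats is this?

One quarter-note beat = 2 eighth notes.
Working in eighth notes: a full sixteenth-note triplet (3 notes) (three triplet sixteenths span one eighth) = 1; quarter note = 2; quarter tied to half (quarter + half) = 6; a full quarter-note triplet (3 notes) (three triplet quarters span one half) = 4; whole = 8; a full quarter-note triplet (3 notes) (three triplet quarters span one half) = 4.
Altogether 1 + 2 + 6 + 4 + 8 + 4 = 25.
25 ÷ 2 = 12.5 beats.

12.5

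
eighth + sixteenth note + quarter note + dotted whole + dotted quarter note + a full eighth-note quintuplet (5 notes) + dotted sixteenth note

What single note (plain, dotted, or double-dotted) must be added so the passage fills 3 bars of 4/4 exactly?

dotted sixteenth note

3 bars of 4/4 = 96 thirty-second notes.
In thirty-second notes: eighth = 4; sixteenth note = 2; quarter note = 8; dotted whole = 48; dotted quarter note = 12; a full eighth-note quintuplet (5 notes) (five quintuplet eighths span one half) = 16; dotted sixteenth note = 3.
Sum: 4 + 2 + 8 + 48 + 12 + 16 + 3 = 93.
Remaining: 96 − 93 = 3 thirty-second notes, which is a dotted sixteenth note.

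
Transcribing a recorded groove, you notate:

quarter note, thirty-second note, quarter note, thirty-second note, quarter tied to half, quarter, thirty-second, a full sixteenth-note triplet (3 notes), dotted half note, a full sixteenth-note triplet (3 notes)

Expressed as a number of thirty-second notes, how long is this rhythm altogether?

83

Convert each value to thirty-second notes: quarter note = 8; thirty-second note = 1; quarter note = 8; thirty-second note = 1; quarter tied to half (quarter + half) = 24; quarter = 8; thirty-second = 1; a full sixteenth-note triplet (3 notes) (three triplet sixteenths span one eighth) = 4; dotted half note = 24; a full sixteenth-note triplet (3 notes) (three triplet sixteenths span one eighth) = 4.
Sum: 8 + 1 + 8 + 1 + 24 + 8 + 1 + 4 + 24 + 4 = 83 thirty-second notes.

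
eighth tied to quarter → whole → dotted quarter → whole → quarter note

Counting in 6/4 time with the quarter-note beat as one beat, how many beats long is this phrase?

12

One quarter-note beat = 2 eighth notes.
Convert each value to eighth notes: eighth tied to quarter (eighth + quarter) = 3; whole = 8; dotted quarter = 3; whole = 8; quarter note = 2.
Total: 3 + 8 + 3 + 8 + 2 = 24.
24 ÷ 2 = 12 beats.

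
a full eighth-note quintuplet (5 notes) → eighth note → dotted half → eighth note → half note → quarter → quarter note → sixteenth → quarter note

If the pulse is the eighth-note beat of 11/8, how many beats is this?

22.5

One eighth-note beat = 2 sixteenth notes.
In sixteenth notes: a full eighth-note quintuplet (5 notes) (five quintuplet eighths span one half) = 8; eighth note = 2; dotted half = 12; eighth note = 2; half note = 8; quarter = 4; quarter note = 4; sixteenth = 1; quarter note = 4.
Sum: 8 + 2 + 12 + 2 + 8 + 4 + 4 + 1 + 4 = 45.
45 ÷ 2 = 22.5 beats.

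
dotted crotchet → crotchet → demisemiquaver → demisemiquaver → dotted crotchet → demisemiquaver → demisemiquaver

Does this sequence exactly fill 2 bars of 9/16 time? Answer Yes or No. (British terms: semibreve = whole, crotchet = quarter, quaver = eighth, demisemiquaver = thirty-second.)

Yes

One bar of 9/16 = 18 thirty-second notes, so 2 bars = 36.
Express everything in thirty-second notes: dotted crotchet = 12; crotchet = 8; demisemiquaver = 1; demisemiquaver = 1; dotted crotchet = 12; demisemiquaver = 1; demisemiquaver = 1.
Total: 12 + 8 + 1 + 1 + 12 + 1 + 1 = 36.
36 equals 36, so the answer is Yes.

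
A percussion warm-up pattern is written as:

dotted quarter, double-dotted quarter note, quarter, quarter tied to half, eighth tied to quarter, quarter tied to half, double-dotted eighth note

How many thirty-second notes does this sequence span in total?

Working in thirty-second notes: dotted quarter = 12; double-dotted quarter note = 14; quarter = 8; quarter tied to half (quarter + half) = 24; eighth tied to quarter (eighth + quarter) = 12; quarter tied to half (quarter + half) = 24; double-dotted eighth note = 7.
Sum: 12 + 14 + 8 + 24 + 12 + 24 + 7 = 101 thirty-second notes.

101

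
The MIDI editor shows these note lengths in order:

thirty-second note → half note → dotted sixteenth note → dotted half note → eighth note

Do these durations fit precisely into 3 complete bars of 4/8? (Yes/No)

Yes

One bar of 4/8 = 16 thirty-second notes, so 3 bars = 48.
Working in thirty-second notes: thirty-second note = 1; half note = 16; dotted sixteenth note = 3; dotted half note = 24; eighth note = 4.
Altogether 1 + 16 + 3 + 24 + 4 = 48.
48 equals 48, so the answer is Yes.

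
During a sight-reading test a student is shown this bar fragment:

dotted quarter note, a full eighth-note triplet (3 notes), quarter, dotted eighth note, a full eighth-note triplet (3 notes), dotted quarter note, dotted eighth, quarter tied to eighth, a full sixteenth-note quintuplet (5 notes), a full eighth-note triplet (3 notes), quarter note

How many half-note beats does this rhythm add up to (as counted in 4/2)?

6

One half-note beat = 8 sixteenth notes.
Each duration in sixteenth notes: dotted quarter note = 6; a full eighth-note triplet (3 notes) (three triplet eighths span one quarter) = 4; quarter = 4; dotted eighth note = 3; a full eighth-note triplet (3 notes) (three triplet eighths span one quarter) = 4; dotted quarter note = 6; dotted eighth = 3; quarter tied to eighth (quarter + eighth) = 6; a full sixteenth-note quintuplet (5 notes) (five quintuplet sixteenths span one quarter) = 4; a full eighth-note triplet (3 notes) (three triplet eighths span one quarter) = 4; quarter note = 4.
Adding: 6 + 4 + 4 + 3 + 4 + 6 + 3 + 6 + 4 + 4 + 4 = 48.
48 ÷ 8 = 6 beats.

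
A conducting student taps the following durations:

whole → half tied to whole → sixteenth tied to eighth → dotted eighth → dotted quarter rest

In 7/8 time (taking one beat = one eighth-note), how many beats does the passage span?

One eighth-note beat = 2 sixteenth notes.
In sixteenth notes: whole = 16; half tied to whole (half + whole) = 24; sixteenth tied to eighth (sixteenth + eighth) = 3; dotted eighth = 3; dotted quarter rest = 6.
Adding: 16 + 24 + 3 + 3 + 6 = 52.
52 ÷ 2 = 26 beats.

26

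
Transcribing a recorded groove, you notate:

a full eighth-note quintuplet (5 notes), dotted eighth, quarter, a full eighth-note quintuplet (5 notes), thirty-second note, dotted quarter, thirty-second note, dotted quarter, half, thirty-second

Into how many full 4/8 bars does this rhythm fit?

One bar of 4/8 = 16 thirty-second notes.
Convert each value to thirty-second notes: a full eighth-note quintuplet (5 notes) (five quintuplet eighths span one half) = 16; dotted eighth = 6; quarter = 8; a full eighth-note quintuplet (5 notes) (five quintuplet eighths span one half) = 16; thirty-second note = 1; dotted quarter = 12; thirty-second note = 1; dotted quarter = 12; half = 16; thirty-second = 1.
Adding: 16 + 6 + 8 + 16 + 1 + 12 + 1 + 12 + 16 + 1 = 89.
89 ÷ 16 = 5 complete bars with 9 left over.

5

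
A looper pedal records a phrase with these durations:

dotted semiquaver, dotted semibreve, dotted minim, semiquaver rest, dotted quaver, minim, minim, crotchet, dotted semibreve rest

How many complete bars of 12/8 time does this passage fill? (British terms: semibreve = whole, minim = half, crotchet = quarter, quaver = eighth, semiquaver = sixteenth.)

3

One bar of 12/8 = 48 thirty-second notes.
Each duration in thirty-second notes: dotted semiquaver = 3; dotted semibreve = 48; dotted minim = 24; semiquaver rest = 2; dotted quaver = 6; minim = 16; minim = 16; crotchet = 8; dotted semibreve rest = 48.
Total: 3 + 48 + 24 + 2 + 6 + 16 + 16 + 8 + 48 = 171.
171 ÷ 48 = 3 complete bars with 27 left over.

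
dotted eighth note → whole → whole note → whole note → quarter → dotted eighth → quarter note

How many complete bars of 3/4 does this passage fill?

5

One bar of 3/4 = 12 sixteenth notes.
In sixteenth notes: dotted eighth note = 3; whole = 16; whole note = 16; whole note = 16; quarter = 4; dotted eighth = 3; quarter note = 4.
Total: 3 + 16 + 16 + 16 + 4 + 3 + 4 = 62.
62 ÷ 12 = 5 complete bars with 2 left over.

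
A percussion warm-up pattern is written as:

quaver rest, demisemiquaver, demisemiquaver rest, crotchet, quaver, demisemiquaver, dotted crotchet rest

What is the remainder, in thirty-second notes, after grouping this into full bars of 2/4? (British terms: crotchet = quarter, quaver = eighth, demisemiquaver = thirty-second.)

One bar of 2/4 = 16 thirty-second notes.
Express everything in thirty-second notes: quaver rest = 4; demisemiquaver = 1; demisemiquaver rest = 1; crotchet = 8; quaver = 4; demisemiquaver = 1; dotted crotchet rest = 12.
Altogether 4 + 1 + 1 + 8 + 4 + 1 + 12 = 31.
31 ÷ 16 = 1 complete bar with 15 thirty-second notes remaining.

15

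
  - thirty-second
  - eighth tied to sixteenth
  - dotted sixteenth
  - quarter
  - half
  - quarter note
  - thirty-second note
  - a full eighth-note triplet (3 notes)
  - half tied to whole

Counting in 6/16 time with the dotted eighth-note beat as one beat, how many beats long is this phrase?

One dotted eighth-note beat = 6 thirty-second notes.
In thirty-second notes: thirty-second = 1; eighth tied to sixteenth (eighth + sixteenth) = 6; dotted sixteenth = 3; quarter = 8; half = 16; quarter note = 8; thirty-second note = 1; a full eighth-note triplet (3 notes) (three triplet eighths span one quarter) = 8; half tied to whole (half + whole) = 48.
Adding: 1 + 6 + 3 + 8 + 16 + 8 + 1 + 8 + 48 = 99.
99 ÷ 6 = 16.5 beats.

16.5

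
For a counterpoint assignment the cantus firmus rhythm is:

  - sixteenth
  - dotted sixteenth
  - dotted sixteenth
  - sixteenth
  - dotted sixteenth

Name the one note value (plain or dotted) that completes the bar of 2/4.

dotted sixteenth note

The bar of 2/4 = 16 thirty-second notes.
Working in thirty-second notes: sixteenth = 2; dotted sixteenth = 3; dotted sixteenth = 3; sixteenth = 2; dotted sixteenth = 3.
Total: 2 + 3 + 3 + 2 + 3 = 13.
Remaining: 16 − 13 = 3 thirty-second notes, which is a dotted sixteenth note.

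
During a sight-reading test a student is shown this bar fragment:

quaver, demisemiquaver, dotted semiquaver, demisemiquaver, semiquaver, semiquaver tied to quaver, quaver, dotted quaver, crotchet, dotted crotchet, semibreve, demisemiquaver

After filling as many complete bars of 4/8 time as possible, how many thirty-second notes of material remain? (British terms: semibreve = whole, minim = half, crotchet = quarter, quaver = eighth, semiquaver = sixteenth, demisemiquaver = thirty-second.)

One bar of 4/8 = 16 thirty-second notes.
Express everything in thirty-second notes: quaver = 4; demisemiquaver = 1; dotted semiquaver = 3; demisemiquaver = 1; semiquaver = 2; semiquaver tied to quaver (semiquaver + quaver) = 6; quaver = 4; dotted quaver = 6; crotchet = 8; dotted crotchet = 12; semibreve = 32; demisemiquaver = 1.
Altogether 4 + 1 + 3 + 1 + 2 + 6 + 4 + 6 + 8 + 12 + 32 + 1 = 80.
80 ÷ 16 = 5 complete bars with 0 thirty-second notes remaining.

0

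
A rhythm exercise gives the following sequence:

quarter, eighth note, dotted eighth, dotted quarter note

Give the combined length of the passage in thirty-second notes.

30

Convert each value to thirty-second notes: quarter = 8; eighth note = 4; dotted eighth = 6; dotted quarter note = 12.
Total: 8 + 4 + 6 + 12 = 30 thirty-second notes.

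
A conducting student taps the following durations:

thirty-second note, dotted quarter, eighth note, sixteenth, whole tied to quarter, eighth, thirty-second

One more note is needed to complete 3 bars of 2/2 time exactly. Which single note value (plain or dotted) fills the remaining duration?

whole note

3 bars of 2/2 = 96 thirty-second notes.
Working in thirty-second notes: thirty-second note = 1; dotted quarter = 12; eighth note = 4; sixteenth = 2; whole tied to quarter (whole + quarter) = 40; eighth = 4; thirty-second = 1.
Sum: 1 + 12 + 4 + 2 + 40 + 4 + 1 = 64.
Remaining: 96 − 64 = 32 thirty-second notes, which is a whole note.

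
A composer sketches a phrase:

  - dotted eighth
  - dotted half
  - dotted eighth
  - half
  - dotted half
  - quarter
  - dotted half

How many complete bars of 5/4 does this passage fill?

2

One bar of 5/4 = 20 sixteenth notes.
In sixteenth notes: dotted eighth = 3; dotted half = 12; dotted eighth = 3; half = 8; dotted half = 12; quarter = 4; dotted half = 12.
Altogether 3 + 12 + 3 + 8 + 12 + 4 + 12 = 54.
54 ÷ 20 = 2 complete bars with 14 left over.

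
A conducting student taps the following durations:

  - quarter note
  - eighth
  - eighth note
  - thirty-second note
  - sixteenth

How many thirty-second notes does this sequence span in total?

19

Working in thirty-second notes: quarter note = 8; eighth = 4; eighth note = 4; thirty-second note = 1; sixteenth = 2.
Altogether 8 + 4 + 4 + 1 + 2 = 19 thirty-second notes.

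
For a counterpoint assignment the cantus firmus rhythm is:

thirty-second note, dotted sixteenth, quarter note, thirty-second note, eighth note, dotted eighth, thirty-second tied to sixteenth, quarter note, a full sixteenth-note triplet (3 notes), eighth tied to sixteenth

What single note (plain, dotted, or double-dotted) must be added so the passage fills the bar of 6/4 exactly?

The bar of 6/4 = 48 thirty-second notes.
Working in thirty-second notes: thirty-second note = 1; dotted sixteenth = 3; quarter note = 8; thirty-second note = 1; eighth note = 4; dotted eighth = 6; thirty-second tied to sixteenth (thirty-second + sixteenth) = 3; quarter note = 8; a full sixteenth-note triplet (3 notes) (three triplet sixteenths span one eighth) = 4; eighth tied to sixteenth (eighth + sixteenth) = 6.
Altogether 1 + 3 + 8 + 1 + 4 + 6 + 3 + 8 + 4 + 6 = 44.
Remaining: 48 − 44 = 4 thirty-second notes, which is a eighth note.

eighth note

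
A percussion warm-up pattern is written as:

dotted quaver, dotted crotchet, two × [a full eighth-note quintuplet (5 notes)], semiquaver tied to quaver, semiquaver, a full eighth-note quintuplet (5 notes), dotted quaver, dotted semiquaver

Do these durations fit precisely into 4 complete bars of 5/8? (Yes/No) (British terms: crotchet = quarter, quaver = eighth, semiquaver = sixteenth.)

No

One bar of 5/8 = 20 thirty-second notes, so 4 bars = 80.
In thirty-second notes: dotted quaver = 6; dotted crotchet = 12; a full eighth-note quintuplet (5 notes) (five quintuplet eighths span one half) = 16; a full eighth-note quintuplet (5 notes) (five quintuplet eighths span one half) = 16; semiquaver tied to quaver (semiquaver + quaver) = 6; semiquaver = 2; a full eighth-note quintuplet (5 notes) (five quintuplet eighths span one half) = 16; dotted quaver = 6; dotted semiquaver = 3.
Altogether 6 + 12 + 16 + 16 + 6 + 2 + 16 + 6 + 3 = 83.
83 exceeds 80, so the answer is No.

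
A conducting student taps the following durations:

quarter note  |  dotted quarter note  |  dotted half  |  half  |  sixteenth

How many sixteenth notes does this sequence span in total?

31

In sixteenth notes: quarter note = 4; dotted quarter note = 6; dotted half = 12; half = 8; sixteenth = 1.
Altogether 4 + 6 + 12 + 8 + 1 = 31 sixteenth notes.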